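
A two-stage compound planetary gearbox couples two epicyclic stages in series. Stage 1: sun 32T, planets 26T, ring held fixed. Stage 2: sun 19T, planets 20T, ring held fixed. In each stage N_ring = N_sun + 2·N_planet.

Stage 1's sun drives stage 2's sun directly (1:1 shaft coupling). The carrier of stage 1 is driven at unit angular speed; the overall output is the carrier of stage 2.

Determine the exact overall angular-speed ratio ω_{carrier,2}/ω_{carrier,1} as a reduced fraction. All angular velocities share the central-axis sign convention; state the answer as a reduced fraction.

551/624

Stage 1: N_ring = 32 + 2·26 = 84
Stage 1: 32(ω_s−ω_c) = −84(ω_r−ω_c),  ω_r=0, ω_c=1
Stage 1: ω_s = 1 − (84/32)(0−1) = 29/8
  ⇒ ω_s¹/ω_c¹ = 29/8
Stage 2: N_ring = 19 + 2·20 = 59
Stage 2: 19(ω_s−ω_c) = −59(ω_r−ω_c),  ω_r=0, ω_s=1
Stage 2: 19(1−ω_c) = −59(0−ω_c)  ⇒  78ω_c = 19  ⇒  ω_c = 19/78
  ⇒ ω_c²/ω_s² = 19/78
Coupling ω_s² = ω_s¹ ⇒ overall = 29/8 × 19/78 = 551/624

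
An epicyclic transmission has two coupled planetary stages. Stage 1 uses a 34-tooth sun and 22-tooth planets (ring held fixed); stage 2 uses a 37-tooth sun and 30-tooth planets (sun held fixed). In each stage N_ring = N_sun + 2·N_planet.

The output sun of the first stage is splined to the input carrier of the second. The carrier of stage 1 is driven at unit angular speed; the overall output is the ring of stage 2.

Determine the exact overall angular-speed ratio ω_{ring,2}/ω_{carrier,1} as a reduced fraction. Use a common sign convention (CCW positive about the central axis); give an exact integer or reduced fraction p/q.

Stage 1: N_ring = 34 + 2·22 = 78
Stage 1: 34(ω_s−ω_c) = −78(ω_r−ω_c),  ω_r=0, ω_c=1
Stage 1: ω_s = 1 − (78/34)(0−1) = 56/17
  ⇒ ω_s¹/ω_c¹ = 56/17
Stage 2: N_ring = 37 + 2·30 = 97
Stage 2: 37(ω_s−ω_c) = −97(ω_r−ω_c),  ω_s=0, ω_c=1
Stage 2: ω_r = 1 − (37/97)(0−1) = 134/97
  ⇒ ω_r²/ω_c² = 134/97
Coupling ω_c² = ω_s¹ ⇒ overall = 56/17 × 134/97 = 7504/1649

7504/1649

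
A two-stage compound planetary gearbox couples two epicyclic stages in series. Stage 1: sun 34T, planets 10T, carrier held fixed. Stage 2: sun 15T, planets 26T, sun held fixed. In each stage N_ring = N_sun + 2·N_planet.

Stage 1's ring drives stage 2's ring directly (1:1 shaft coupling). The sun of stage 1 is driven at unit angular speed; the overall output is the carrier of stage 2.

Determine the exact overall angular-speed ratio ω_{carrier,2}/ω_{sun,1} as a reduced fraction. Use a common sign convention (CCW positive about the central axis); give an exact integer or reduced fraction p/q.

-1139/2214

Stage 1: N_ring = 34 + 2·10 = 54
Stage 1: 34(ω_s−ω_c) = −54(ω_r−ω_c),  ω_c=0, ω_s=1
Stage 1: ω_r = 0 − (34/54)(1−0) = -17/27
  ⇒ ω_r¹/ω_s¹ = -17/27
Stage 2: N_ring = 15 + 2·26 = 67
Stage 2: 15(ω_s−ω_c) = −67(ω_r−ω_c),  ω_s=0, ω_r=1
Stage 2: 15(0−ω_c) = −67(1−ω_c)  ⇒  82ω_c = 67  ⇒  ω_c = 67/82
  ⇒ ω_c²/ω_r² = 67/82
Coupling ω_r² = ω_r¹ ⇒ overall = -17/27 × 67/82 = -1139/2214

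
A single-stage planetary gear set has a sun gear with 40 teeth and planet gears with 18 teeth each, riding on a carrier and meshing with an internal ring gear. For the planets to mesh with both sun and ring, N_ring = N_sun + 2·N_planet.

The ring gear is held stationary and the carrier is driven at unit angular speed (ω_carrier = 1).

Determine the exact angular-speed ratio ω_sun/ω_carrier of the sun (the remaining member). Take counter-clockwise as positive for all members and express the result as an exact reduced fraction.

29/10

N_ring = 40 + 2·18 = 76
40(ω_s−ω_c) = −76(ω_r−ω_c),  ω_r=0, ω_c=1
ω_s = 1 − (76/40)(0−1) = 29/10
ω_s/ω_c = 29/10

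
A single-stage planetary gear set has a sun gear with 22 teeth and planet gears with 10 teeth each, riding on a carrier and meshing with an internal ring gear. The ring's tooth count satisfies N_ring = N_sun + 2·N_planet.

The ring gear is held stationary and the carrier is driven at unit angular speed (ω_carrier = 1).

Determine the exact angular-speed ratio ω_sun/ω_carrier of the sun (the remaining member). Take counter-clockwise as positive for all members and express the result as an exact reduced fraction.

N_ring = 22 + 2·10 = 42
22(ω_s−ω_c) = −42(ω_r−ω_c),  ω_r=0, ω_c=1
ω_s = 1 − (42/22)(0−1) = 32/11
ω_s/ω_c = 32/11

32/11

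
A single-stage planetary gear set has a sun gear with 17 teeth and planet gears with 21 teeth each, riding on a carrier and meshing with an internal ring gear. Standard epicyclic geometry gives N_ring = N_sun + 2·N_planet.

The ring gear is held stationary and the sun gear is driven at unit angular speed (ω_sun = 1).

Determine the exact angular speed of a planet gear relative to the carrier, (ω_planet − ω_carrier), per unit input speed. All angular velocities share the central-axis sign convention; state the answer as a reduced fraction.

-1003/1596

N_ring = 17 + 2·21 = 59
17(ω_s−ω_c) = −59(ω_r−ω_c),  ω_r=0, ω_s=1
17(1−ω_c) = −59(0−ω_c)  ⇒  76ω_c = 17  ⇒  ω_c = 17/76
sun–planet: 17·(1−17/76) = −21·(ω_p−ω_c)  ⇒  ω_p−ω_c = −(17/21)·(59/76) = -1003/1596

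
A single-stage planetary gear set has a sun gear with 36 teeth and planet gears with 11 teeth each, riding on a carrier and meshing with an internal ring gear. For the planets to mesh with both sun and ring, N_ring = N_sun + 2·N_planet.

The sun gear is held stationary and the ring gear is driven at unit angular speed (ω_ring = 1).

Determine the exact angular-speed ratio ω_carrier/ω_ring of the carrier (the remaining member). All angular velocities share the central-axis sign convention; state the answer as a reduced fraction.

29/47

N_ring = 36 + 2·11 = 58
36(ω_s−ω_c) = −58(ω_r−ω_c),  ω_s=0, ω_r=1
36(0−ω_c) = −58(1−ω_c)  ⇒  94ω_c = 58  ⇒  ω_c = 29/47
ω_c/ω_r = 29/47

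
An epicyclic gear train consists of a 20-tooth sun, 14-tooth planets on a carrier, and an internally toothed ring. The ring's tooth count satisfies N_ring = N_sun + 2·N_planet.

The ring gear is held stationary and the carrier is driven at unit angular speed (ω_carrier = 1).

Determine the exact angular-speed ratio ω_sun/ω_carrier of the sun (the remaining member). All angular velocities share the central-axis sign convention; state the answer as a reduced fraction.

N_ring = 20 + 2·14 = 48
20(ω_s−ω_c) = −48(ω_r−ω_c),  ω_r=0, ω_c=1
ω_s = 1 − (48/20)(0−1) = 17/5
ω_s/ω_c = 17/5

17/5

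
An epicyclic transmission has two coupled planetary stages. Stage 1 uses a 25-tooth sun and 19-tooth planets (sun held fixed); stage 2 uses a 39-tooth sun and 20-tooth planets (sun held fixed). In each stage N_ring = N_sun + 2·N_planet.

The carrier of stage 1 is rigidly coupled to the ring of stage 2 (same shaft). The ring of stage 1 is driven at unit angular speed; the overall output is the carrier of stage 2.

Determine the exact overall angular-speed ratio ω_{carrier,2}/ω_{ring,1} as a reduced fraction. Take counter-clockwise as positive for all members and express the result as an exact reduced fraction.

4977/10384

Stage 1: N_ring = 25 + 2·19 = 63
Stage 1: 25(ω_s−ω_c) = −63(ω_r−ω_c),  ω_s=0, ω_r=1
Stage 1: 25(0−ω_c) = −63(1−ω_c)  ⇒  88ω_c = 63  ⇒  ω_c = 63/88
  ⇒ ω_c¹/ω_r¹ = 63/88
Stage 2: N_ring = 39 + 2·20 = 79
Stage 2: 39(ω_s−ω_c) = −79(ω_r−ω_c),  ω_s=0, ω_r=1
Stage 2: 39(0−ω_c) = −79(1−ω_c)  ⇒  118ω_c = 79  ⇒  ω_c = 79/118
  ⇒ ω_c²/ω_r² = 79/118
Coupling ω_r² = ω_c¹ ⇒ overall = 63/88 × 79/118 = 4977/10384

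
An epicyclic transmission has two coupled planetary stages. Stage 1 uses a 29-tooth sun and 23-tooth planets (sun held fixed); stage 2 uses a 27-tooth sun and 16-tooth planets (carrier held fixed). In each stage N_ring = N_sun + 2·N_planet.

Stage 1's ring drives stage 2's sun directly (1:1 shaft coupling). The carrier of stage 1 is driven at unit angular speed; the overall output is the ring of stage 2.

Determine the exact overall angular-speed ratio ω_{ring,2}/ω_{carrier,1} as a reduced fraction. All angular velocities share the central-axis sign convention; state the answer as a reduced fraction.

Stage 1: N_ring = 29 + 2·23 = 75
Stage 1: 29(ω_s−ω_c) = −75(ω_r−ω_c),  ω_s=0, ω_c=1
Stage 1: ω_r = 1 − (29/75)(0−1) = 104/75
  ⇒ ω_r¹/ω_c¹ = 104/75
Stage 2: N_ring = 27 + 2·16 = 59
Stage 2: 27(ω_s−ω_c) = −59(ω_r−ω_c),  ω_c=0, ω_s=1
Stage 2: ω_r = 0 − (27/59)(1−0) = -27/59
  ⇒ ω_r²/ω_s² = -27/59
Coupling ω_s² = ω_r¹ ⇒ overall = 104/75 × -27/59 = -936/1475

-936/1475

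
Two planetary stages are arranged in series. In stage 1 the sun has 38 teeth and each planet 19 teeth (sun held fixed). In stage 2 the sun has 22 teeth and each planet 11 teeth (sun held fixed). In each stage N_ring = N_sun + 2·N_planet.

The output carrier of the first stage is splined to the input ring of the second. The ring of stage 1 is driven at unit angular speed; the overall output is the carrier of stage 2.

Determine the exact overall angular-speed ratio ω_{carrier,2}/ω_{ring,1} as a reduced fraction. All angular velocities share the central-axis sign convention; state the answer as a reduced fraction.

Stage 1: N_ring = 38 + 2·19 = 76
Stage 1: 38(ω_s−ω_c) = −76(ω_r−ω_c),  ω_s=0, ω_r=1
Stage 1: 38(0−ω_c) = −76(1−ω_c)  ⇒  114ω_c = 76  ⇒  ω_c = 2/3
  ⇒ ω_c¹/ω_r¹ = 2/3
Stage 2: N_ring = 22 + 2·11 = 44
Stage 2: 22(ω_s−ω_c) = −44(ω_r−ω_c),  ω_s=0, ω_r=1
Stage 2: 22(0−ω_c) = −44(1−ω_c)  ⇒  66ω_c = 44  ⇒  ω_c = 2/3
  ⇒ ω_c²/ω_r² = 2/3
Coupling ω_r² = ω_c¹ ⇒ overall = 2/3 × 2/3 = 4/9

4/9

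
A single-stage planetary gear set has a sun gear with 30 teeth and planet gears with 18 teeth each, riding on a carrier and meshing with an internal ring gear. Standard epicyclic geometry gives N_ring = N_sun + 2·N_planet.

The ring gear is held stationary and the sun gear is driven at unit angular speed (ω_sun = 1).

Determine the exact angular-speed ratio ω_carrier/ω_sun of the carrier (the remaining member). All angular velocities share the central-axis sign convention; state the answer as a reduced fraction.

5/16

N_ring = 30 + 2·18 = 66
30(ω_s−ω_c) = −66(ω_r−ω_c),  ω_r=0, ω_s=1
30(1−ω_c) = −66(0−ω_c)  ⇒  96ω_c = 30  ⇒  ω_c = 5/16
ω_c/ω_s = 5/16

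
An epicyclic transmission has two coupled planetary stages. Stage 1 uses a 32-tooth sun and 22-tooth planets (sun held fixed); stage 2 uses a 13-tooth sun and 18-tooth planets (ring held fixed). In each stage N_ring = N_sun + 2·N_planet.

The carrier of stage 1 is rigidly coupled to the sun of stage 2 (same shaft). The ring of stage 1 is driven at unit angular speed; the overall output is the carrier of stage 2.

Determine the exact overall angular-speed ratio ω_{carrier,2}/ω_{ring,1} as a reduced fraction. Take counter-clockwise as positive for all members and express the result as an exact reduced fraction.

247/1674

Stage 1: N_ring = 32 + 2·22 = 76
Stage 1: 32(ω_s−ω_c) = −76(ω_r−ω_c),  ω_s=0, ω_r=1
Stage 1: 32(0−ω_c) = −76(1−ω_c)  ⇒  108ω_c = 76  ⇒  ω_c = 19/27
  ⇒ ω_c¹/ω_r¹ = 19/27
Stage 2: N_ring = 13 + 2·18 = 49
Stage 2: 13(ω_s−ω_c) = −49(ω_r−ω_c),  ω_r=0, ω_s=1
Stage 2: 13(1−ω_c) = −49(0−ω_c)  ⇒  62ω_c = 13  ⇒  ω_c = 13/62
  ⇒ ω_c²/ω_s² = 13/62
Coupling ω_s² = ω_c¹ ⇒ overall = 19/27 × 13/62 = 247/1674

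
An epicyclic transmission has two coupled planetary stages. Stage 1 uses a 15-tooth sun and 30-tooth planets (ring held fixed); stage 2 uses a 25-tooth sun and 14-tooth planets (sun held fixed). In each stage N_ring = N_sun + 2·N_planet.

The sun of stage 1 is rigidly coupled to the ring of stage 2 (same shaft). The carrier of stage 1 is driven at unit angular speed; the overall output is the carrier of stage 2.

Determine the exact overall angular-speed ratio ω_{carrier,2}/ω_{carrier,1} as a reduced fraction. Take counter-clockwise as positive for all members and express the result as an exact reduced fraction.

Stage 1: N_ring = 15 + 2·30 = 75
Stage 1: 15(ω_s−ω_c) = −75(ω_r−ω_c),  ω_r=0, ω_c=1
Stage 1: ω_s = 1 − (75/15)(0−1) = 6
  ⇒ ω_s¹/ω_c¹ = 6
Stage 2: N_ring = 25 + 2·14 = 53
Stage 2: 25(ω_s−ω_c) = −53(ω_r−ω_c),  ω_s=0, ω_r=1
Stage 2: 25(0−ω_c) = −53(1−ω_c)  ⇒  78ω_c = 53  ⇒  ω_c = 53/78
  ⇒ ω_c²/ω_r² = 53/78
Coupling ω_r² = ω_s¹ ⇒ overall = 6 × 53/78 = 53/13

53/13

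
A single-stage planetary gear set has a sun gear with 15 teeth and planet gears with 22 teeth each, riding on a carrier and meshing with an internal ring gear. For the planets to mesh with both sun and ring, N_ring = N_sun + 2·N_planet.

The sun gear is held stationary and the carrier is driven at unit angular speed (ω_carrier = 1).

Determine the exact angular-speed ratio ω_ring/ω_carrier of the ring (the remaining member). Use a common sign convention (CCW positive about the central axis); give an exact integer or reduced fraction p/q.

N_ring = 15 + 2·22 = 59
15(ω_s−ω_c) = −59(ω_r−ω_c),  ω_s=0, ω_c=1
ω_r = 1 − (15/59)(0−1) = 74/59
ω_r/ω_c = 74/59

74/59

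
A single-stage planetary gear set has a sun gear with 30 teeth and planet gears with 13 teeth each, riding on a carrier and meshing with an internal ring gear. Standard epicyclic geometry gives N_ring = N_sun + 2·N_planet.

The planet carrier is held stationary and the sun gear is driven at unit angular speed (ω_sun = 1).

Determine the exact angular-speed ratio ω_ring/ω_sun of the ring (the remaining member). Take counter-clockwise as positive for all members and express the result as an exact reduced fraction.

-15/28

N_ring = 30 + 2·13 = 56
30(ω_s−ω_c) = −56(ω_r−ω_c),  ω_c=0, ω_s=1
ω_r = 0 − (30/56)(1−0) = -15/28
ω_r/ω_s = -15/28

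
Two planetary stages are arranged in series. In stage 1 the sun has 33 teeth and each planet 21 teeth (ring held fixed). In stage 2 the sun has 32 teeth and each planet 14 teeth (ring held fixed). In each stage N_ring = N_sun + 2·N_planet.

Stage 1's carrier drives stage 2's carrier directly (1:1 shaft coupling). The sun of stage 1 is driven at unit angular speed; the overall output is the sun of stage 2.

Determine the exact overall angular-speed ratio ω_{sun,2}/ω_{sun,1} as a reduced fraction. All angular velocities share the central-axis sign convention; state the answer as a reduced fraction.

Stage 1: N_ring = 33 + 2·21 = 75
Stage 1: 33(ω_s−ω_c) = −75(ω_r−ω_c),  ω_r=0, ω_s=1
Stage 1: 33(1−ω_c) = −75(0−ω_c)  ⇒  108ω_c = 33  ⇒  ω_c = 11/36
  ⇒ ω_c¹/ω_s¹ = 11/36
Stage 2: N_ring = 32 + 2·14 = 60
Stage 2: 32(ω_s−ω_c) = −60(ω_r−ω_c),  ω_r=0, ω_c=1
Stage 2: ω_s = 1 − (60/32)(0−1) = 23/8
  ⇒ ω_s²/ω_c² = 23/8
Coupling ω_c² = ω_c¹ ⇒ overall = 11/36 × 23/8 = 253/288

253/288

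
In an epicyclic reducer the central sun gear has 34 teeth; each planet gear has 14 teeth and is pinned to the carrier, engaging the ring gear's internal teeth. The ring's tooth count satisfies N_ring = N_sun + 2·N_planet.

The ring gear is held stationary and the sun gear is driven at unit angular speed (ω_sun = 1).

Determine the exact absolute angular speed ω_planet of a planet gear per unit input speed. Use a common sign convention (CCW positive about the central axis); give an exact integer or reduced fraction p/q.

-17/14

N_ring = 34 + 2·14 = 62
34(ω_s−ω_c) = −62(ω_r−ω_c),  ω_r=0, ω_s=1
34(1−ω_c) = −62(0−ω_c)  ⇒  96ω_c = 34  ⇒  ω_c = 17/48
sun–planet: 34·(1−17/48) = −14·(ω_p−ω_c)  ⇒  ω_p−ω_c = −(34/14)·(31/48) = -527/336
ω_p = 17/48 − 527/336 = -17/14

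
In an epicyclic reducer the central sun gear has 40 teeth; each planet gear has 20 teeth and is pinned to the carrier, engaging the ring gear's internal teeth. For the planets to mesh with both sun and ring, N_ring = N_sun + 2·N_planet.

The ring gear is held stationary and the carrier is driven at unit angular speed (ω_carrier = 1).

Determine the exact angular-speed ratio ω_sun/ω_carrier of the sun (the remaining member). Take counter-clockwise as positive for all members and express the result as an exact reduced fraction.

N_ring = 40 + 2·20 = 80
40(ω_s−ω_c) = −80(ω_r−ω_c),  ω_r=0, ω_c=1
ω_s = 1 − (80/40)(0−1) = 3
ω_s/ω_c = 3

3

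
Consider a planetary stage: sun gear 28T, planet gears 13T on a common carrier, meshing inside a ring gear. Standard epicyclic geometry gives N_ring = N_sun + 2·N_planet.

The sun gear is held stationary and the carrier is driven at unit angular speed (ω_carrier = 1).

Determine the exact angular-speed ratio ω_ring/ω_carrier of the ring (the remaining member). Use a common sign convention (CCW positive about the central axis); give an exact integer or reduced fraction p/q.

41/27

N_ring = 28 + 2·13 = 54
28(ω_s−ω_c) = −54(ω_r−ω_c),  ω_s=0, ω_c=1
ω_r = 1 − (28/54)(0−1) = 41/27
ω_r/ω_c = 41/27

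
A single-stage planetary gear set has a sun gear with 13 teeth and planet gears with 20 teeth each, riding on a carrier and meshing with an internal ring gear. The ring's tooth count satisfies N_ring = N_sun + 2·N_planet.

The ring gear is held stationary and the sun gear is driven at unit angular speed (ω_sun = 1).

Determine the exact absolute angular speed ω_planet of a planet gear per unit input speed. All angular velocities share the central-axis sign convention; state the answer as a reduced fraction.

N_ring = 13 + 2·20 = 53
13(ω_s−ω_c) = −53(ω_r−ω_c),  ω_r=0, ω_s=1
13(1−ω_c) = −53(0−ω_c)  ⇒  66ω_c = 13  ⇒  ω_c = 13/66
sun–planet: 13·(1−13/66) = −20·(ω_p−ω_c)  ⇒  ω_p−ω_c = −(13/20)·(53/66) = -689/1320
ω_p = 13/66 − 689/1320 = -13/40

-13/40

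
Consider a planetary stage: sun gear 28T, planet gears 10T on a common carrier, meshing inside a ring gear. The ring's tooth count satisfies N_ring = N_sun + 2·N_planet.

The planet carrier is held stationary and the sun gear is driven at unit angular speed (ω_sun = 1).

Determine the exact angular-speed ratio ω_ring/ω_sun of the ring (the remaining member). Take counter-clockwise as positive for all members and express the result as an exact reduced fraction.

-7/12

N_ring = 28 + 2·10 = 48
28(ω_s−ω_c) = −48(ω_r−ω_c),  ω_c=0, ω_s=1
ω_r = 0 − (28/48)(1−0) = -7/12
ω_r/ω_s = -7/12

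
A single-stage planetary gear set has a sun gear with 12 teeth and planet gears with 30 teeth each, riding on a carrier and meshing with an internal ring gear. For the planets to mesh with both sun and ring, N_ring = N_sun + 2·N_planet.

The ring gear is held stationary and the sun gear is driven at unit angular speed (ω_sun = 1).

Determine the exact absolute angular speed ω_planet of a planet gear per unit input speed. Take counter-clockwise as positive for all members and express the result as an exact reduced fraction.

-1/5

N_ring = 12 + 2·30 = 72
12(ω_s−ω_c) = −72(ω_r−ω_c),  ω_r=0, ω_s=1
12(1−ω_c) = −72(0−ω_c)  ⇒  84ω_c = 12  ⇒  ω_c = 1/7
sun–planet: 12·(1−1/7) = −30·(ω_p−ω_c)  ⇒  ω_p−ω_c = −(12/30)·(6/7) = -12/35
ω_p = 1/7 − 12/35 = -1/5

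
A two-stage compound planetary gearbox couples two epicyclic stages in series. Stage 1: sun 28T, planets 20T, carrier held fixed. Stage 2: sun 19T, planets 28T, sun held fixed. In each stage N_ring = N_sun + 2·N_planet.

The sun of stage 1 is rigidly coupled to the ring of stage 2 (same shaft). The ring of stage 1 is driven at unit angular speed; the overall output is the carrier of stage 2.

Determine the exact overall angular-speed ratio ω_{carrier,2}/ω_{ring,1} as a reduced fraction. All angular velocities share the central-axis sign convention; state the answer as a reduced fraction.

-1275/658

Stage 1: N_ring = 28 + 2·20 = 68
Stage 1: 28(ω_s−ω_c) = −68(ω_r−ω_c),  ω_c=0, ω_r=1
Stage 1: ω_s = 0 − (68/28)(1−0) = -17/7
  ⇒ ω_s¹/ω_r¹ = -17/7
Stage 2: N_ring = 19 + 2·28 = 75
Stage 2: 19(ω_s−ω_c) = −75(ω_r−ω_c),  ω_s=0, ω_r=1
Stage 2: 19(0−ω_c) = −75(1−ω_c)  ⇒  94ω_c = 75  ⇒  ω_c = 75/94
  ⇒ ω_c²/ω_r² = 75/94
Coupling ω_r² = ω_s¹ ⇒ overall = -17/7 × 75/94 = -1275/658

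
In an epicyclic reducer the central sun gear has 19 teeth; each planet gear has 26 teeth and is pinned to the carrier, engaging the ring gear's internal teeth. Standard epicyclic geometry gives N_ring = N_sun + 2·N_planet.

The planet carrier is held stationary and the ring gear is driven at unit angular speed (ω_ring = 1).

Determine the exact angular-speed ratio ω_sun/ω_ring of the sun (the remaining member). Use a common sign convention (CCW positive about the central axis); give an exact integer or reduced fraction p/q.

N_ring = 19 + 2·26 = 71
19(ω_s−ω_c) = −71(ω_r−ω_c),  ω_c=0, ω_r=1
ω_s = 0 − (71/19)(1−0) = -71/19
ω_s/ω_r = -71/19

-71/19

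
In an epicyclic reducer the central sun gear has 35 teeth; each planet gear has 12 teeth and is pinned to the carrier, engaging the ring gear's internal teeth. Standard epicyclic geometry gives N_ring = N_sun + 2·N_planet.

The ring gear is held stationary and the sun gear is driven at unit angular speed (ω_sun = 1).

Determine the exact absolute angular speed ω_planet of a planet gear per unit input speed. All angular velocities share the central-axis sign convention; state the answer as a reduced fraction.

N_ring = 35 + 2·12 = 59
35(ω_s−ω_c) = −59(ω_r−ω_c),  ω_r=0, ω_s=1
35(1−ω_c) = −59(0−ω_c)  ⇒  94ω_c = 35  ⇒  ω_c = 35/94
sun–planet: 35·(1−35/94) = −12·(ω_p−ω_c)  ⇒  ω_p−ω_c = −(35/12)·(59/94) = -2065/1128
ω_p = 35/94 − 2065/1128 = -35/24

-35/24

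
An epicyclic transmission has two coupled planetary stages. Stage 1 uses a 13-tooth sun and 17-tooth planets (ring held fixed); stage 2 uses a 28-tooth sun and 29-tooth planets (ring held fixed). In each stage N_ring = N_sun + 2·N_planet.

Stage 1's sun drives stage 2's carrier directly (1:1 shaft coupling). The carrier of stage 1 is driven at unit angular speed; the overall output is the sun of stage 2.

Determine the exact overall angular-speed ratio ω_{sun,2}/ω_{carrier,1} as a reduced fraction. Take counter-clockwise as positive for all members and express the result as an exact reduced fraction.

1710/91

Stage 1: N_ring = 13 + 2·17 = 47
Stage 1: 13(ω_s−ω_c) = −47(ω_r−ω_c),  ω_r=0, ω_c=1
Stage 1: ω_s = 1 − (47/13)(0−1) = 60/13
  ⇒ ω_s¹/ω_c¹ = 60/13
Stage 2: N_ring = 28 + 2·29 = 86
Stage 2: 28(ω_s−ω_c) = −86(ω_r−ω_c),  ω_r=0, ω_c=1
Stage 2: ω_s = 1 − (86/28)(0−1) = 57/14
  ⇒ ω_s²/ω_c² = 57/14
Coupling ω_c² = ω_s¹ ⇒ overall = 60/13 × 57/14 = 1710/91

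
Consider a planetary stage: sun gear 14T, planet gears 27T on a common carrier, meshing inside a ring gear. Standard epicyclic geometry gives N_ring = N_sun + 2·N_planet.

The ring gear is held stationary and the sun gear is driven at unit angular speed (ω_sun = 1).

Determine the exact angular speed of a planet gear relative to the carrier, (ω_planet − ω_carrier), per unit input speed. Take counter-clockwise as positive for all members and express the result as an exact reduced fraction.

-476/1107

N_ring = 14 + 2·27 = 68
14(ω_s−ω_c) = −68(ω_r−ω_c),  ω_r=0, ω_s=1
14(1−ω_c) = −68(0−ω_c)  ⇒  82ω_c = 14  ⇒  ω_c = 7/41
sun–planet: 14·(1−7/41) = −27·(ω_p−ω_c)  ⇒  ω_p−ω_c = −(14/27)·(34/41) = -476/1107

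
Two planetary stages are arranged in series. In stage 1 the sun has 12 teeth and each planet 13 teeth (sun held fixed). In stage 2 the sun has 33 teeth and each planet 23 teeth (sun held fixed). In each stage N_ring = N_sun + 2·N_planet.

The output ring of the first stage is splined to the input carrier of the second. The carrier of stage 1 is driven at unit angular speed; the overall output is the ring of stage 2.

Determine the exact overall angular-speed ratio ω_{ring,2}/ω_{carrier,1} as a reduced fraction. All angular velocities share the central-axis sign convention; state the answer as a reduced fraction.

Stage 1: N_ring = 12 + 2·13 = 38
Stage 1: 12(ω_s−ω_c) = −38(ω_r−ω_c),  ω_s=0, ω_c=1
Stage 1: ω_r = 1 − (12/38)(0−1) = 25/19
  ⇒ ω_r¹/ω_c¹ = 25/19
Stage 2: N_ring = 33 + 2·23 = 79
Stage 2: 33(ω_s−ω_c) = −79(ω_r−ω_c),  ω_s=0, ω_c=1
Stage 2: ω_r = 1 − (33/79)(0−1) = 112/79
  ⇒ ω_r²/ω_c² = 112/79
Coupling ω_c² = ω_r¹ ⇒ overall = 25/19 × 112/79 = 2800/1501

2800/1501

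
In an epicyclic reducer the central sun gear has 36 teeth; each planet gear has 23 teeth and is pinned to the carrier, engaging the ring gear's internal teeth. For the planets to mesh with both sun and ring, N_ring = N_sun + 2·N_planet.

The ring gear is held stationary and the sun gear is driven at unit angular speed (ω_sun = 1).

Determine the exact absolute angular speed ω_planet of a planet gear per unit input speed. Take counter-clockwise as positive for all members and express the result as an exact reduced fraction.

N_ring = 36 + 2·23 = 82
36(ω_s−ω_c) = −82(ω_r−ω_c),  ω_r=0, ω_s=1
36(1−ω_c) = −82(0−ω_c)  ⇒  118ω_c = 36  ⇒  ω_c = 18/59
sun–planet: 36·(1−18/59) = −23·(ω_p−ω_c)  ⇒  ω_p−ω_c = −(36/23)·(41/59) = -1476/1357
ω_p = 18/59 − 1476/1357 = -18/23

-18/23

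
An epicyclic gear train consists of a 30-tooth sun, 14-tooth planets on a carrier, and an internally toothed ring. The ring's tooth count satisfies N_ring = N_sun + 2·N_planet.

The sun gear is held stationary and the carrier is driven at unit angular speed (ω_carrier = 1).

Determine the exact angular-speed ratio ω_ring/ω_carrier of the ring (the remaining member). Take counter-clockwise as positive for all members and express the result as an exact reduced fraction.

N_ring = 30 + 2·14 = 58
30(ω_s−ω_c) = −58(ω_r−ω_c),  ω_s=0, ω_c=1
ω_r = 1 − (30/58)(0−1) = 44/29
ω_r/ω_c = 44/29

44/29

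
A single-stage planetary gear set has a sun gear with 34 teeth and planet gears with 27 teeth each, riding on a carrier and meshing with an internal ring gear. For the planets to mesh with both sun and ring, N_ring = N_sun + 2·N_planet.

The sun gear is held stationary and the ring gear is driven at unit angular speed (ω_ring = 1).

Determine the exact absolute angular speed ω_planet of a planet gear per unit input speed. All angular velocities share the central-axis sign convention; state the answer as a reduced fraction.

44/27

N_ring = 34 + 2·27 = 88
34(ω_s−ω_c) = −88(ω_r−ω_c),  ω_s=0, ω_r=1
34(0−ω_c) = −88(1−ω_c)  ⇒  122ω_c = 88  ⇒  ω_c = 44/61
sun–planet: 34·(0−44/61) = −27·(ω_p−ω_c)  ⇒  ω_p−ω_c = −(34/27)·(-44/61) = 1496/1647
ω_p = 44/61 + 1496/1647 = 44/27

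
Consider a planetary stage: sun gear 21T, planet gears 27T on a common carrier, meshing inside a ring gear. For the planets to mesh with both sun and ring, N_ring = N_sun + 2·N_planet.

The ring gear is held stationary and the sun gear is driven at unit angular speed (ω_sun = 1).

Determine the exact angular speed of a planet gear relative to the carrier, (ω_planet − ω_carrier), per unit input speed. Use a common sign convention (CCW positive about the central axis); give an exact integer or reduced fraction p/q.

-175/288

N_ring = 21 + 2·27 = 75
21(ω_s−ω_c) = −75(ω_r−ω_c),  ω_r=0, ω_s=1
21(1−ω_c) = −75(0−ω_c)  ⇒  96ω_c = 21  ⇒  ω_c = 7/32
sun–planet: 21·(1−7/32) = −27·(ω_p−ω_c)  ⇒  ω_p−ω_c = −(21/27)·(25/32) = -175/288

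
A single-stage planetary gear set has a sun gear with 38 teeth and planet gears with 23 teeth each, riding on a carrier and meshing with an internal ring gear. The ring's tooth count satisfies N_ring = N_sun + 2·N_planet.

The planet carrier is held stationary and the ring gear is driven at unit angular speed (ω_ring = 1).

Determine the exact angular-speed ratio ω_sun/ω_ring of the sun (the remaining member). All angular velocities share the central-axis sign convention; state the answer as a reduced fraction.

N_ring = 38 + 2·23 = 84
38(ω_s−ω_c) = −84(ω_r−ω_c),  ω_c=0, ω_r=1
ω_s = 0 − (84/38)(1−0) = -42/19
ω_s/ω_r = -42/19

-42/19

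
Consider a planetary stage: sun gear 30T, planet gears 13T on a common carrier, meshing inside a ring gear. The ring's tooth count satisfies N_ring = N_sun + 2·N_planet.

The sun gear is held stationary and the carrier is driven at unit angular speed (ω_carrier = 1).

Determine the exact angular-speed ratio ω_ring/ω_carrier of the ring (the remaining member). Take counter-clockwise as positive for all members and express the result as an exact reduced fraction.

43/28

N_ring = 30 + 2·13 = 56
30(ω_s−ω_c) = −56(ω_r−ω_c),  ω_s=0, ω_c=1
ω_r = 1 − (30/56)(0−1) = 43/28
ω_r/ω_c = 43/28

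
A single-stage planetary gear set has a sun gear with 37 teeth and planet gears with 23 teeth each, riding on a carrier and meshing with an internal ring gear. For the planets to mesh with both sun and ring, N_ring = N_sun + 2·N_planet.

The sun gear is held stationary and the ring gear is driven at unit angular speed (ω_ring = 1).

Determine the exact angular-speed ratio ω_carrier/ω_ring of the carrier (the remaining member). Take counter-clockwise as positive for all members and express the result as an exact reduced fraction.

N_ring = 37 + 2·23 = 83
37(ω_s−ω_c) = −83(ω_r−ω_c),  ω_s=0, ω_r=1
37(0−ω_c) = −83(1−ω_c)  ⇒  120ω_c = 83  ⇒  ω_c = 83/120
ω_c/ω_r = 83/120

83/120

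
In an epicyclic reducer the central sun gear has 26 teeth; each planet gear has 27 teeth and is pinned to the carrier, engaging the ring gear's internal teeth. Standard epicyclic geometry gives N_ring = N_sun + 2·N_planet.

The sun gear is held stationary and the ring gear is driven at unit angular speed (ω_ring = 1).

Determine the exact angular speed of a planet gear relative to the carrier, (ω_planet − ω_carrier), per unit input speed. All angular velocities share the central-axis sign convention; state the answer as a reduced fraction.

N_ring = 26 + 2·27 = 80
26(ω_s−ω_c) = −80(ω_r−ω_c),  ω_s=0, ω_r=1
26(0−ω_c) = −80(1−ω_c)  ⇒  106ω_c = 80  ⇒  ω_c = 40/53
sun–planet: 26·(0−40/53) = −27·(ω_p−ω_c)  ⇒  ω_p−ω_c = −(26/27)·(-40/53) = 1040/1431

1040/1431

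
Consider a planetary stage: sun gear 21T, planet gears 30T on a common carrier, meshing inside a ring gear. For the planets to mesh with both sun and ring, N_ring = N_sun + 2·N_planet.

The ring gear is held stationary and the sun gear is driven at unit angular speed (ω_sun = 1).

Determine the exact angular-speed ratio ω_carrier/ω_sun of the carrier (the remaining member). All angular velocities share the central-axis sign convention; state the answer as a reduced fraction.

N_ring = 21 + 2·30 = 81
21(ω_s−ω_c) = −81(ω_r−ω_c),  ω_r=0, ω_s=1
21(1−ω_c) = −81(0−ω_c)  ⇒  102ω_c = 21  ⇒  ω_c = 7/34
ω_c/ω_s = 7/34

7/34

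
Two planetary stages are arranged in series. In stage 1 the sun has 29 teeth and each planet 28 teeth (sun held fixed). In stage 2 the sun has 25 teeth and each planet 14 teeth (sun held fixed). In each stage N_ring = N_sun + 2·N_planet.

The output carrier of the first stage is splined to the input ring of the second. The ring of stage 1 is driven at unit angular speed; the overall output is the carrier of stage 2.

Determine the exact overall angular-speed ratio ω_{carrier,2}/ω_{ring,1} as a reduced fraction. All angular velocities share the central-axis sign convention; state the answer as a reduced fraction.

Stage 1: N_ring = 29 + 2·28 = 85
Stage 1: 29(ω_s−ω_c) = −85(ω_r−ω_c),  ω_s=0, ω_r=1
Stage 1: 29(0−ω_c) = −85(1−ω_c)  ⇒  114ω_c = 85  ⇒  ω_c = 85/114
  ⇒ ω_c¹/ω_r¹ = 85/114
Stage 2: N_ring = 25 + 2·14 = 53
Stage 2: 25(ω_s−ω_c) = −53(ω_r−ω_c),  ω_s=0, ω_r=1
Stage 2: 25(0−ω_c) = −53(1−ω_c)  ⇒  78ω_c = 53  ⇒  ω_c = 53/78
  ⇒ ω_c²/ω_r² = 53/78
Coupling ω_r² = ω_c¹ ⇒ overall = 85/114 × 53/78 = 4505/8892

4505/8892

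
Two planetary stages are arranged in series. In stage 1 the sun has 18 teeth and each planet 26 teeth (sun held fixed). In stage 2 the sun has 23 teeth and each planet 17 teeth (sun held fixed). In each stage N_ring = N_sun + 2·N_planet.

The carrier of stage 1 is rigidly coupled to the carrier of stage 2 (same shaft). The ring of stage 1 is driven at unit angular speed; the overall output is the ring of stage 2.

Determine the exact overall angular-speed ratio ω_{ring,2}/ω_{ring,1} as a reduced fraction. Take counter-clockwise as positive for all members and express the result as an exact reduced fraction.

700/627

Stage 1: N_ring = 18 + 2·26 = 70
Stage 1: 18(ω_s−ω_c) = −70(ω_r−ω_c),  ω_s=0, ω_r=1
Stage 1: 18(0−ω_c) = −70(1−ω_c)  ⇒  88ω_c = 70  ⇒  ω_c = 35/44
  ⇒ ω_c¹/ω_r¹ = 35/44
Stage 2: N_ring = 23 + 2·17 = 57
Stage 2: 23(ω_s−ω_c) = −57(ω_r−ω_c),  ω_s=0, ω_c=1
Stage 2: ω_r = 1 − (23/57)(0−1) = 80/57
  ⇒ ω_r²/ω_c² = 80/57
Coupling ω_c² = ω_c¹ ⇒ overall = 35/44 × 80/57 = 700/627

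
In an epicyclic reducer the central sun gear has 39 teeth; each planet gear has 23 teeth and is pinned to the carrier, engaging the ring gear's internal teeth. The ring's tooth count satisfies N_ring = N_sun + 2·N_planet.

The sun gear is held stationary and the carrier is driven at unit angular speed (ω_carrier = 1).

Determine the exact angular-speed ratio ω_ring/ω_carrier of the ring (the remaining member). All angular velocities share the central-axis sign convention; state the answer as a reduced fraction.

124/85

N_ring = 39 + 2·23 = 85
39(ω_s−ω_c) = −85(ω_r−ω_c),  ω_s=0, ω_c=1
ω_r = 1 − (39/85)(0−1) = 124/85
ω_r/ω_c = 124/85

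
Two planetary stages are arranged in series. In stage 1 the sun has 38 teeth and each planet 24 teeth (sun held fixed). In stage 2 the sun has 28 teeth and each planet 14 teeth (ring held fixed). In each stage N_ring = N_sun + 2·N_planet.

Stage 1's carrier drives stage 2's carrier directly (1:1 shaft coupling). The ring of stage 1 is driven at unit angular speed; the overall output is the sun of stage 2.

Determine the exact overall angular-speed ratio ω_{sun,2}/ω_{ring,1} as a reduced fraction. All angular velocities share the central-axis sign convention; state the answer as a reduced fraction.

Stage 1: N_ring = 38 + 2·24 = 86
Stage 1: 38(ω_s−ω_c) = −86(ω_r−ω_c),  ω_s=0, ω_r=1
Stage 1: 38(0−ω_c) = −86(1−ω_c)  ⇒  124ω_c = 86  ⇒  ω_c = 43/62
  ⇒ ω_c¹/ω_r¹ = 43/62
Stage 2: N_ring = 28 + 2·14 = 56
Stage 2: 28(ω_s−ω_c) = −56(ω_r−ω_c),  ω_r=0, ω_c=1
Stage 2: ω_s = 1 − (56/28)(0−1) = 3
  ⇒ ω_s²/ω_c² = 3
Coupling ω_c² = ω_c¹ ⇒ overall = 43/62 × 3 = 129/62

129/62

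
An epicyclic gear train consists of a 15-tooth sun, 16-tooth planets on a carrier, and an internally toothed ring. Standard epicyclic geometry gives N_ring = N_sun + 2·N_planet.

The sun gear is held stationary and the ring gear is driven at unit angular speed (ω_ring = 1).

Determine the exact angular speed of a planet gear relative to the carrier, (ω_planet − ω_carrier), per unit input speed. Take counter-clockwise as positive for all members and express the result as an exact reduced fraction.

705/992

N_ring = 15 + 2·16 = 47
15(ω_s−ω_c) = −47(ω_r−ω_c),  ω_s=0, ω_r=1
15(0−ω_c) = −47(1−ω_c)  ⇒  62ω_c = 47  ⇒  ω_c = 47/62
sun–planet: 15·(0−47/62) = −16·(ω_p−ω_c)  ⇒  ω_p−ω_c = −(15/16)·(-47/62) = 705/992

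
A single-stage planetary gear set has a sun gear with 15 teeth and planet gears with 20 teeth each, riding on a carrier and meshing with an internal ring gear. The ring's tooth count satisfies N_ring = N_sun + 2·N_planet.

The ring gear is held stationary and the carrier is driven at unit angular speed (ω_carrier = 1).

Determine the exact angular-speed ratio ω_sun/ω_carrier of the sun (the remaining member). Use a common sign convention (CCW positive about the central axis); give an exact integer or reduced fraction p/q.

N_ring = 15 + 2·20 = 55
15(ω_s−ω_c) = −55(ω_r−ω_c),  ω_r=0, ω_c=1
ω_s = 1 − (55/15)(0−1) = 14/3
ω_s/ω_c = 14/3

14/3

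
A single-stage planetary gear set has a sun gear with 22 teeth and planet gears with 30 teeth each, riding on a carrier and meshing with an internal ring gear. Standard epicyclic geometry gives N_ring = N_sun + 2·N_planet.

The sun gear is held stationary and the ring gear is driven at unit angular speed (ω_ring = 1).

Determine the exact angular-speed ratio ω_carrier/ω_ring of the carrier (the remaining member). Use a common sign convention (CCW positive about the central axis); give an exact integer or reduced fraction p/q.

N_ring = 22 + 2·30 = 82
22(ω_s−ω_c) = −82(ω_r−ω_c),  ω_s=0, ω_r=1
22(0−ω_c) = −82(1−ω_c)  ⇒  104ω_c = 82  ⇒  ω_c = 41/52
ω_c/ω_r = 41/52

41/52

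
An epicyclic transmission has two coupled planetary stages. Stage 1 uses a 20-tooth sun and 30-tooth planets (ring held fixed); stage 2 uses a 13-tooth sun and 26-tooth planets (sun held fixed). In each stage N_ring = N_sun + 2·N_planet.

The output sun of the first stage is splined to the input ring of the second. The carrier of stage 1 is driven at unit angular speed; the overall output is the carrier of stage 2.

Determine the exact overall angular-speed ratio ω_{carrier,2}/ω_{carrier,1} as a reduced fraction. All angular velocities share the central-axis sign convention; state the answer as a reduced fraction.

Stage 1: N_ring = 20 + 2·30 = 80
Stage 1: 20(ω_s−ω_c) = −80(ω_r−ω_c),  ω_r=0, ω_c=1
Stage 1: ω_s = 1 − (80/20)(0−1) = 5
  ⇒ ω_s¹/ω_c¹ = 5
Stage 2: N_ring = 13 + 2·26 = 65
Stage 2: 13(ω_s−ω_c) = −65(ω_r−ω_c),  ω_s=0, ω_r=1
Stage 2: 13(0−ω_c) = −65(1−ω_c)  ⇒  78ω_c = 65  ⇒  ω_c = 5/6
  ⇒ ω_c²/ω_r² = 5/6
Coupling ω_r² = ω_s¹ ⇒ overall = 5 × 5/6 = 25/6

25/6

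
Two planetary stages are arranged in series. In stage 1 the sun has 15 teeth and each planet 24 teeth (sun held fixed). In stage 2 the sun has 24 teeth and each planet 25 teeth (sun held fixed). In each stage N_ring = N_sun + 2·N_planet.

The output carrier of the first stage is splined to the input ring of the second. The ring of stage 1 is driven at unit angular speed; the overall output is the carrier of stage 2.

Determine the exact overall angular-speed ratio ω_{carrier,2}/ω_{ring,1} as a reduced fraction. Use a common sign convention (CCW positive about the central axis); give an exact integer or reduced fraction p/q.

111/182

Stage 1: N_ring = 15 + 2·24 = 63
Stage 1: 15(ω_s−ω_c) = −63(ω_r−ω_c),  ω_s=0, ω_r=1
Stage 1: 15(0−ω_c) = −63(1−ω_c)  ⇒  78ω_c = 63  ⇒  ω_c = 21/26
  ⇒ ω_c¹/ω_r¹ = 21/26
Stage 2: N_ring = 24 + 2·25 = 74
Stage 2: 24(ω_s−ω_c) = −74(ω_r−ω_c),  ω_s=0, ω_r=1
Stage 2: 24(0−ω_c) = −74(1−ω_c)  ⇒  98ω_c = 74  ⇒  ω_c = 37/49
  ⇒ ω_c²/ω_r² = 37/49
Coupling ω_r² = ω_c¹ ⇒ overall = 21/26 × 37/49 = 111/182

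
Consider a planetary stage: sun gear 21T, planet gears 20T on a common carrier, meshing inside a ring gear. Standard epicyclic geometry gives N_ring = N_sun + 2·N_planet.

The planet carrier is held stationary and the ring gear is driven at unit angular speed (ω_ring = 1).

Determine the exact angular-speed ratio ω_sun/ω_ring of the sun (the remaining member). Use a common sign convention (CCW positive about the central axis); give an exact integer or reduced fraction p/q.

N_ring = 21 + 2·20 = 61
21(ω_s−ω_c) = −61(ω_r−ω_c),  ω_c=0, ω_r=1
ω_s = 0 − (61/21)(1−0) = -61/21
ω_s/ω_r = -61/21

-61/21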